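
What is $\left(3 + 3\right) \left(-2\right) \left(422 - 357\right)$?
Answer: $-780$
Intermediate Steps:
$\left(3 + 3\right) \left(-2\right) \left(422 - 357\right) = 6 \left(-2\right) 65 = \left(-12\right) 65 = -780$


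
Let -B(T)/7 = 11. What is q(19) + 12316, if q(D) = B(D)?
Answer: 12239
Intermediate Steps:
B(T) = -77 (B(T) = -7*11 = -77)
q(D) = -77
q(19) + 12316 = -77 + 12316 = 12239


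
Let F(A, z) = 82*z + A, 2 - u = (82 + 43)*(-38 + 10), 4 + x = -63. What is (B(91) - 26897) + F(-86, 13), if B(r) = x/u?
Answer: -90761401/3502 ≈ -25917.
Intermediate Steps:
x = -67 (x = -4 - 63 = -67)
u = 3502 (u = 2 - (82 + 43)*(-38 + 10) = 2 - 125*(-28) = 2 - 1*(-3500) = 2 + 3500 = 3502)
B(r) = -67/3502
F(A, z) = A + 82*z
(B(91) - 26897) + F(-86, 13) = (-67/3502 - 26897) + (-86 + 82*13) = -94193361/3502 + (-86 + 1066) = -94193361/3502 + 980 = -90761401/3502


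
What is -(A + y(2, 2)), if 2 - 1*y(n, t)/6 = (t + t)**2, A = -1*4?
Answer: 88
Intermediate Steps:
A = -4
y(n, t) = 12 - 24*t**2 (y(n, t) = 12 - 6*(t + t)**2 = 12 - 6*4*t**2 = 12 - 24*t**2)
-(A + y(2, 2)) = -(-4 + (12 - 24*2**2)) = -(-4 + (12 - 24*4)) = -(-4 + (12 - 96)) = -(-4 - 84) = -1*(-88) = 88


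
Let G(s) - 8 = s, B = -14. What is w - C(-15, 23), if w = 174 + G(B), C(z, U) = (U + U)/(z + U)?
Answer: 649/4 ≈ 162.25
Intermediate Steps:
C(z, U) = 2*U/(U + z) (C(z, U) = (2*U)/(U + z) = 2*U/(U + z))
G(s) = 8 + s
w = 168 (w = 174 + (8 - 14) = 174 - 6 = 168)
w - C(-15, 23) = 168 - 2*23/(23 - 15) = 168 - 2*23/8 = 168 - 1*23/4 = 168 - 23/4 = 649/4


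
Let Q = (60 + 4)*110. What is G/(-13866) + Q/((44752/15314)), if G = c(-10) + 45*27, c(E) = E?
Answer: 93427956175/38783202 ≈ 2409.0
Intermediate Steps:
G = 1205 (G = -10 + 45*27 = -10 + 1215 = 1205)
Q = 7040 (Q = 64*110 = 7040)
G/(-13866) + Q/((44752/15314)) = 1205/(-13866) + 7040/((44752/15314)) = 1205*(-1/13866) + 7040/((44752*(1/15314))) = -1205/13866 + 7040/(22376/7657) = -1205/13866 + 7040*(7657/22376) = -1205/13866 + 6738160/2797 = 93427956175/38783202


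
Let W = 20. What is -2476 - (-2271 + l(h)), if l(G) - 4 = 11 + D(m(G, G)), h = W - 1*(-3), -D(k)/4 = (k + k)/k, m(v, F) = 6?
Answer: -212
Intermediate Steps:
D(k) = -8 (D(k) = -4*(k + k)/k = -4*2*k/k = -4*2 = -8)
h = 23 (h = 20 - 1*(-3) = 20 + 3 = 23)
l(G) = 7 (l(G) = 4 + (11 - 8) = 4 + 3 = 7)
-2476 - (-2271 + l(h)) = -2476 - (-2271 + 7) = -2476 - 1*(-2264) = -2476 + 2264 = -212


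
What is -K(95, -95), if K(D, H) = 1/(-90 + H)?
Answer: 1/185 ≈ 0.0054054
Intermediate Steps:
-K(95, -95) = -1/(-90 - 95) = -1/(-185) = -1*(-1/185) = 1/185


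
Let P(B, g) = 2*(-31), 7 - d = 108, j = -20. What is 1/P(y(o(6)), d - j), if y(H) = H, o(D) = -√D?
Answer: -1/62 ≈ -0.016129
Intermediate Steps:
d = -101 (d = 7 - 1*108 = 7 - 108 = -101)
P(B, g) = -62
1/P(y(o(6)), d - j) = 1/(-62) = -1/62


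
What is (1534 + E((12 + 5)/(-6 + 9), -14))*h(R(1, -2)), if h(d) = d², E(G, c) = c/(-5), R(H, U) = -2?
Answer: 30736/5 ≈ 6147.2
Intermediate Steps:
E(G, c) = -c/5 (E(G, c) = c*(-⅕) = -c/5)
(1534 + E((12 + 5)/(-6 + 9), -14))*h(R(1, -2)) = (1534 - ⅕*(-14))*(-2)² = (1534 + 14/5)*4 = (7684/5)*4 = 30736/5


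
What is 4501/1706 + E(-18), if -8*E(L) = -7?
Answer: 23975/6824 ≈ 3.5133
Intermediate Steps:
E(L) = 7/8 (E(L) = -⅛*(-7) = 7/8)
4501/1706 + E(-18) = 4501/1706 + 7/8 = 23975/6824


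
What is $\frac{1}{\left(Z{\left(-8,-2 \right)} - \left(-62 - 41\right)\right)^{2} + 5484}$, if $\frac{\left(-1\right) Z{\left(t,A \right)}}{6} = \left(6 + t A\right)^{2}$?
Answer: $\frac{1}{7851085} \approx 1.2737 \cdot 10^{-7}$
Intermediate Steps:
$Z{\left(t,A \right)} = - 6 \left(6 + A t\right)^{2}$ ($Z{\left(t,A \right)} = - 6 \left(6 + t A\right)^{2} = - 6 \left(6 + A t\right)^{2}$)
$\frac{1}{\left(Z{\left(-8,-2 \right)} - \left(-62 - 41\right)\right)^{2} + 5484} = \frac{1}{\left(- 6 \left(6 - -16\right)^{2} - \left(-62 - 41\right)\right)^{2} + 5484} = \frac{1}{\left(- 6 \left(6 + 16\right)^{2} - \left(-62 - 41\right)\right)^{2} + 5484} = \frac{1}{\left(- 6 \cdot 22^{2} - -103\right)^{2} + 5484} = \frac{1}{\left(\left(-6\right) 484 + 103\right)^{2} + 5484} = \frac{1}{\left(-2904 + 103\right)^{2} + 5484} = \frac{1}{\left(-2801\right)^{2} + 5484} = \frac{1}{7845601 + 5484} = \frac{1}{7851085}$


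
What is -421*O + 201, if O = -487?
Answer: 205228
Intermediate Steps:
-421*O + 201 = -421*(-487) + 201 = 205027 + 201 = 205228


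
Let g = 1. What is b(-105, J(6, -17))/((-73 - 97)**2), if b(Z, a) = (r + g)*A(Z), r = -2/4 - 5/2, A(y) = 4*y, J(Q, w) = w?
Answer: 42/1445 ≈ 0.029066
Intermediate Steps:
r = -3 (r = -2*1/4 - 5*1/2 = -1/2 - 5/2 = -3)
b(Z, a) = -8*Z (b(Z, a) = (-3 + 1)*(4*Z) = -8*Z)
b(-105, J(6, -17))/((-73 - 97)**2) = (-8*(-105))/((-73 - 97)**2) = 840/((-170)**2) = 840/28900 = 840*(1/28900) = 42/1445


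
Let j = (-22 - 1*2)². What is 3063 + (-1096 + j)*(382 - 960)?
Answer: 303623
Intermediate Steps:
j = 576 (j = (-22 - 2)² = (-24)² = 576)
3063 + (-1096 + j)*(382 - 960) = 3063 + (-1096 + 576)*(382 - 960) = 3063 - 520*(-578) = 3063 + 300560 = 303623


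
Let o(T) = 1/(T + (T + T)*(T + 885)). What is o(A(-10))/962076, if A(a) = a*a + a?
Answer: 1/168930924840 ≈ 5.9196e-12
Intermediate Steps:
A(a) = a + a**2 (A(a) = a**2 + a = a + a**2)
o(T) = 1/(T + 2*T*(885 + T)) (o(T) = 1/(T + (2*T)*(885 + T)) = 1/(T + 2*T*(885 + T)))
o(A(-10))/962076 = (1/(((-10*(1 - 10)))*(1771 + 2*(-10*(1 - 10)))))/962076 = (1/(((-10*(-9)))*(1771 + 2*(-10*(-9)))))*(1/962076) = (1/(90*(1771 + 2*90)))*(1/962076) = (1/(90*(1771 + 180)))*(1/962076) = ((1/90)/1951)*(1/962076) = ((1/90)*(1/1951))*(1/962076) = (1/175590)*(1/962076) = 1/168930924840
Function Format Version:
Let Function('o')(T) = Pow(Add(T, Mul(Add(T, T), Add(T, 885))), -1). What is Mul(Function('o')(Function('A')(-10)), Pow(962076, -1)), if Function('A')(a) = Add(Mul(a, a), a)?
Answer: Rational(1, 168930924840) ≈ 5.9196e-12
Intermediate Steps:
Function('A')(a) = Add(a, Pow(a, 2)) (Function('A')(a) = Add(Pow(a, 2), a) = Add(a, Pow(a, 2)))
Function('o')(T) = Pow(Add(T, Mul(2, T, Add(885, T))), -1) (Function('o')(T) = Pow(Add(T, Mul(Mul(2, T), Add(885, T))), -1) = Pow(Add(T, Mul(2, T, Add(885, T))), -1))
Mul(Function('o')(Function('A')(-10)), Pow(962076, -1)) = Mul(Mul(Pow(Mul(-10, Add(1, -10)), -1), Pow(Add(1771, Mul(2, Mul(-10, Add(1, -10)))), -1)), Pow(962076, -1)) = Mul(Mul(Pow(Mul(-10, -9), -1), Pow(Add(1771, Mul(2, Mul(-10, -9))), -1)), Rational(1, 962076)) = Mul(Mul(Pow(90, -1), Pow(Add(1771, Mul(2, 90)), -1)), Rational(1, 962076)) = Mul(Mul(Rational(1, 90), Pow(Add(1771, 180), -1)), Rational(1, 962076)) = Mul(Mul(Rational(1, 90), Pow(1951, -1)), Rational(1, 962076)) = Mul(Mul(Rational(1, 90), Rational(1, 1951)), Rational(1, 962076)) = Mul(Rational(1, 175590), Rational(1, 962076)) = Rational(1, 168930924840)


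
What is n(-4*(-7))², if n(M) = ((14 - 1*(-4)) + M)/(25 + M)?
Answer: 2116/2809 ≈ 0.75329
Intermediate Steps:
n(M) = (18 + M)/(25 + M) (n(M) = ((14 + 4) + M)/(25 + M) = (18 + M)/(25 + M))
n(-4*(-7))² = ((18 - 4*(-7))/(25 - 4*(-7)))² = ((18 + 28)/(25 + 28))² = (46/53)² = 2116/2809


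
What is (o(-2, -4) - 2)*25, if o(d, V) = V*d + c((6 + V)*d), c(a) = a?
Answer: 50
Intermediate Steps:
o(d, V) = V*d + d*(6 + V) (o(d, V) = V*d + (6 + V)*d = V*d + d*(6 + V))
(o(-2, -4) - 2)*25 = (2*(-2)*(3 - 4) - 2)*25 = (2*(-2)*(-1) - 2)*25 = (4 - 2)*25 = 2*25 = 50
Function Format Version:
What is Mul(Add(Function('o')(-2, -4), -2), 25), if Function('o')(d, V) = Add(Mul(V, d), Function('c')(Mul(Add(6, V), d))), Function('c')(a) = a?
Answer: 50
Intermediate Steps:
Function('o')(d, V) = Add(Mul(V, d), Mul(d, Add(6, V))) (Function('o')(d, V) = Add(Mul(V, d), Mul(Add(6, V), d)) = Add(Mul(V, d), Mul(d, Add(6, V))))
Mul(Add(Function('o')(-2, -4), -2), 25) = Mul(Add(Mul(2, -2, Add(3, -4)), -2), 25) = Mul(Add(Mul(2, -2, -1), -2), 25) = Mul(Add(4, -2), 25) = Mul(2, 25) = 50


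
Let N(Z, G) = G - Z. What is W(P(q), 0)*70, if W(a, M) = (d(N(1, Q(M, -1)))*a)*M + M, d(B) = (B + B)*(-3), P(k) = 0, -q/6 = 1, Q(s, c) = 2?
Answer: 0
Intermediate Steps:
q = -6 (q = -6*1 = -6)
d(B) = -6*B (d(B) = (2*B)*(-3) = -6*B)
W(a, M) = M - 6*M*a (W(a, M) = ((-6*(2 - 1*1))*a)*M + M = ((-6*(2 - 1))*a)*M + M = ((-6*1)*a)*M + M = (-6*a)*M + M = -6*M*a + M = M - 6*M*a)
W(P(q), 0)*70 = (0*(1 - 6*0))*70 = (0*(1 + 0))*70 = (0*1)*70 = 0*70 = 0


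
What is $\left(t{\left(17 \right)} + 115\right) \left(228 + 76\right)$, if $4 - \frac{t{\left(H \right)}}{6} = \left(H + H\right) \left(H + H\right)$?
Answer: $-2066288$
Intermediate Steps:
$t{\left(H \right)} = 24 - 24 H^{2}$ ($t{\left(H \right)} = 24 - 6 \left(H + H\right) \left(H + H\right) = 24 - 6 \cdot 2 H 2 H = 24 - 6 \cdot 4 H^{2} = 24 - 24 H^{2}$)
$\left(t{\left(17 \right)} + 115\right) \left(228 + 76\right) = \left(\left(24 - 24 \cdot 17^{2}\right) + 115\right) \left(228 + 76\right) = \left(\left(24 - 6936\right) + 115\right) 304 = \left(-6912 + 115\right) 304 = \left(-6797\right) 304 = -2066288$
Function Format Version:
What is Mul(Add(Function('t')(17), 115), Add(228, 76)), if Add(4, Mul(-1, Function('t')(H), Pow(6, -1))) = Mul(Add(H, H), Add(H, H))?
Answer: -2066288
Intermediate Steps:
Function('t')(H) = Add(24, Mul(-24, Pow(H, 2))) (Function('t')(H) = Add(24, Mul(-6, Mul(Add(H, H), Add(H, H)))) = Add(24, Mul(-6, Mul(Mul(2, H), Mul(2, H)))) = Add(24, Mul(-6, Mul(4, Pow(H, 2)))) = Add(24, Mul(-24, Pow(H, 2))))
Mul(Add(Function('t')(17), 115), Add(228, 76)) = Mul(Add(Add(24, Mul(-24, Pow(17, 2))), 115), Add(228, 76)) = Mul(Add(Add(24, Mul(-24, 289)), 115), 304) = Mul(Add(Add(24, -6936), 115), 304) = Mul(Add(-6912, 115), 304) = Mul(-6797, 304) = -2066288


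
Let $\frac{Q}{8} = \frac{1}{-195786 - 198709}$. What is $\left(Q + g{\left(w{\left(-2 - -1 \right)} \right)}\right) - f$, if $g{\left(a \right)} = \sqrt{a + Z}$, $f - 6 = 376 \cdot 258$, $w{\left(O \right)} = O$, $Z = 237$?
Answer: $- \frac{38271537938}{394495} + 2 \sqrt{59} \approx -96999.0$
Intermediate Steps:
$Q = - \frac{8}{394495}$ ($Q = \frac{8}{-195786 - 198709} = \frac{8}{-394495} = 8 \left(- \frac{1}{394495}\right) = - \frac{8}{394495} \approx -2.0279 \cdot 10^{-5}$)
$f = 97014$ ($f = 6 + 376 \cdot 258 = 6 + 97008 = 97014$)
$g{\left(a \right)} = \sqrt{237 + a}$ ($g{\left(a \right)} = \sqrt{a + 237} = \sqrt{237 + a}$)
$\left(Q + g{\left(w{\left(-2 - -1 \right)} \right)}\right) - f = \left(- \frac{8}{394495} + \sqrt{237 - 1}\right) - 97014 = \left(- \frac{8}{394495} + \sqrt{236}\right) - 97014 = \left(- \frac{8}{394495} + 2 \sqrt{59}\right) - 97014 = - \frac{38271537938}{394495} + 2 \sqrt{59}$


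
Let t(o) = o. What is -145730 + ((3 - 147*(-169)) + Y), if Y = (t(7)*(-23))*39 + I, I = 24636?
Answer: -102527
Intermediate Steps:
Y = 18357 (Y = (7*(-23))*39 + 24636 = -161*39 + 24636 = -6279 + 24636 = 18357)
-145730 + ((3 - 147*(-169)) + Y) = -145730 + ((3 - 147*(-169)) + 18357) = -145730 + ((3 + 24843) + 18357) = -145730 + (24846 + 18357) = -145730 + 43203 = -102527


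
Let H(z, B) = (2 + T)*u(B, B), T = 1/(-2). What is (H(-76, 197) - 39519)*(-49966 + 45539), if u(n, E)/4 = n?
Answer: 169717899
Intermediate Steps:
u(n, E) = 4*n
T = -½ (T = 1*(-½) = -½ ≈ -0.50000)
H(z, B) = 6*B (H(z, B) = (2 - ½)*(4*B) = 3*(4*B)/2 = 6*B)
(H(-76, 197) - 39519)*(-49966 + 45539) = (6*197 - 39519)*(-49966 + 45539) = (1182 - 39519)*(-4427) = -38337*(-4427) = 169717899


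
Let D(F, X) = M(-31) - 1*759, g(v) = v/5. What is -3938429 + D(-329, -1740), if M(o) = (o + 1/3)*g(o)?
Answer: -59084968/15 ≈ -3.9390e+6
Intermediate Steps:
g(v) = v/5 (g(v) = v*(1/5) = v/5)
M(o) = o*(1/3 + o)/5 (M(o) = (o + 1/3)*(o/5) = (1/3 + o)*(o/5) = o*(1/3 + o)/5)
D(F, X) = -8533/15 (D(F, X) = (1/15)*(-31)*(1 + 3*(-31)) - 1*759 = (1/15)*(-31)*(1 - 93) - 759 = (1/15)*(-31)*(-92) - 759 = 2852/15 - 759 = -8533/15)
-3938429 + D(-329, -1740) = -3938429 - 8533/15 = -59084968/15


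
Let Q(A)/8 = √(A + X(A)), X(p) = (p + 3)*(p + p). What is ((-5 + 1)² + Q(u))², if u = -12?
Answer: 13312 + 512*√51 ≈ 16968.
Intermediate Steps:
X(p) = 2*p*(3 + p) (X(p) = (3 + p)*(2*p) = 2*p*(3 + p))
Q(A) = 8*√(A + 2*A*(3 + A))
((-5 + 1)² + Q(u))² = ((-5 + 1)² + 8*√(-12*(7 + 2*(-12))))² = ((-4)² + 8*√(-12*(7 - 24)))² = (16 + 8*√(-12*(-17)))² = (16 + 8*√204)² = (16 + 8*(2*√51))² = (16 + 16*√51)²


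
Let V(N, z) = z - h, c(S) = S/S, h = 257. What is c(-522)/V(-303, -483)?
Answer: -1/740 ≈ -0.0013514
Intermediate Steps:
c(S) = 1
V(N, z) = -257 + z (V(N, z) = z - 1*257 = z - 257 = -257 + z)
c(-522)/V(-303, -483) = 1/(-257 - 483) = 1/(-740) = 1*(-1/740) = -1/740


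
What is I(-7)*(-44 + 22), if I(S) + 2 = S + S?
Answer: 352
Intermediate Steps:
I(S) = -2 + 2*S (I(S) = -2 + (S + S) = -2 + 2*S)
I(-7)*(-44 + 22) = (-2 + 2*(-7))*(-44 + 22) = (-2 - 14)*(-22) = -16*(-22) = 352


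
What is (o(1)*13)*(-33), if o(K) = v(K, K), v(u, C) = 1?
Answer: -429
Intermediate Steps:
o(K) = 1
(o(1)*13)*(-33) = (1*13)*(-33) = 13*(-33) = -429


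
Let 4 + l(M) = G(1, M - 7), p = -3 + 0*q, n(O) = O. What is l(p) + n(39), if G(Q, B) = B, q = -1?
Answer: 25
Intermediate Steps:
p = -3 (p = -3 + 0*(-1) = -3 + 0 = -3)
l(M) = -11 + M (l(M) = -4 + (M - 7) = -4 + (-7 + M) = -11 + M)
l(p) + n(39) = (-11 - 3) + 39 = -14 + 39 = 25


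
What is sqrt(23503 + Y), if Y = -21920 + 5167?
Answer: 15*sqrt(30) ≈ 82.158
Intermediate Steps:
Y = -16753
sqrt(23503 + Y) = sqrt(23503 - 16753) = sqrt(6750) = 15*sqrt(30)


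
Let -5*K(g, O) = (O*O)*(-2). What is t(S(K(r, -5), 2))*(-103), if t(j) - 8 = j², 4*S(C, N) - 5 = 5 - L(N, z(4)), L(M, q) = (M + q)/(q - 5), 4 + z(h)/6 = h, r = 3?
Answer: -38007/25 ≈ -1520.3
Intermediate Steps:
z(h) = -24 + 6*h
K(g, O) = 2*O²/5 (K(g, O) = -O*O*(-2)/5 = -O²*(-2)/5 = -(-2)*O²/5 = 2*O²/5)
L(M, q) = (M + q)/(-5 + q)
S(C, N) = 5/2 + N/20 (S(C, N) = 5/4 + (5 - (N + (-24 + 6*4))/(-5 + (-24 + 6*4)))/4 = 5/4 + (5 - (N + (-24 + 24))/(-5 + (-24 + 24)))/4 = 5/4 + (5 - (N + 0)/(-5 + 0))/4 = 5/4 + (5 - N/(-5))/4 = 5/4 + (5 - (-1)*N/5)/4 = 5/4 + (5 + N/5)/4 = 5/4 + (5/4 + N/20) = 5/2 + N/20)
t(j) = 8 + j²
t(S(K(r, -5), 2))*(-103) = (8 + (5/2 + (1/20)*2)²)*(-103) = (8 + (5/2 + ⅒)²)*(-103) = (8 + (13/5)²)*(-103) = (8 + 169/25)*(-103) = (369/25)*(-103) = -38007/25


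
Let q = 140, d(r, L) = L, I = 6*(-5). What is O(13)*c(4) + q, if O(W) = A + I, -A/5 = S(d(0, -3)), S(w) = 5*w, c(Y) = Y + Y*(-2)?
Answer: -40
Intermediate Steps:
c(Y) = -Y (c(Y) = Y - 2*Y = -Y)
I = -30
A = 75 (A = -25*(-3) = -5*(-15) = 75)
O(W) = 45 (O(W) = 75 - 30 = 45)
O(13)*c(4) + q = 45*(-1*4) + 140 = 45*(-4) + 140 = -180 + 140 = -40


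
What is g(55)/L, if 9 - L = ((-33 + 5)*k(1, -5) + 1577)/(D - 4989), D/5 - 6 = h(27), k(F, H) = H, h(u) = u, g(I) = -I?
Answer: -24120/4103 ≈ -5.8786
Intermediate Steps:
D = 165 (D = 30 + 5*27 = 30 + 135 = 165)
L = 45133/4824 (L = 9 - ((-33 + 5)*(-5) + 1577)/(165 - 4989) = 9 - (-28*(-5) + 1577)/(-4824) = 9 - (140 + 1577)*(-1)/4824 = 9 - 1717*(-1)/4824 = 9 - 1*(-1717/4824) = 9 + 1717/4824 = 45133/4824 ≈ 9.3559)
g(55)/L = (-1*55)/(45133/4824) = -55*4824/45133 = -24120/4103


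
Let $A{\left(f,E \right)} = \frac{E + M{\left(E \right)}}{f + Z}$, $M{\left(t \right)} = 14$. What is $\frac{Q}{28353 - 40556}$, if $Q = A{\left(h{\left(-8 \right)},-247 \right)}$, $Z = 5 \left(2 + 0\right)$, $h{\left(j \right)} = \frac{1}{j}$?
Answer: $\frac{1864}{964037} \approx 0.0019335$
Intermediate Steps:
$Z = 10$ ($Z = 5 \cdot 2 = 10$)
$A{\left(f,E \right)} = \frac{14 + E}{10 + f}$ ($A{\left(f,E \right)} = \frac{E + 14}{f + 10} = \frac{14 + E}{10 + f}$)
$Q = - \frac{1864}{79}$ ($Q = \frac{14 - 247}{10 + \frac{1}{-8}} = \frac{1}{10 - \frac{1}{8}} \left(-233\right) = \frac{1}{\frac{79}{8}} \left(-233\right) = \frac{8}{79} \left(-233\right) = - \frac{1864}{79} \approx -23.595$)
$\frac{Q}{28353 - 40556} = - \frac{1864}{79 \left(28353 - 40556\right)} = - \frac{1864}{79 \left(-12203\right)} = \left(- \frac{1864}{79}\right) \left(- \frac{1}{12203}\right) = \frac{1864}{964037}$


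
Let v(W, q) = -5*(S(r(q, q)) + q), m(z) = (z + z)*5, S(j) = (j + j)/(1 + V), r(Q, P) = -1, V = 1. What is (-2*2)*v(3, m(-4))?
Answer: -820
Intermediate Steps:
S(j) = j (S(j) = (j + j)/(1 + 1) = (2*j)/2 = (2*j)*(½) = j)
m(z) = 10*z (m(z) = (2*z)*5 = 10*z)
v(W, q) = 5 - 5*q (v(W, q) = -5*(-1 + q) = 5 - 5*q)
(-2*2)*v(3, m(-4)) = (-2*2)*(5 - 50*(-4)) = -4*(5 - 5*(-40)) = -4*(5 + 200) = -4*205 = -820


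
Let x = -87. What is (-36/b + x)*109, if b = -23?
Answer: -214185/23 ≈ -9312.4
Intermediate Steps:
(-36/b + x)*109 = (-36/(-23) - 87)*109 = (-36*(-1/23) - 87)*109 = (36/23 - 87)*109 = -1965/23*109 = -214185/23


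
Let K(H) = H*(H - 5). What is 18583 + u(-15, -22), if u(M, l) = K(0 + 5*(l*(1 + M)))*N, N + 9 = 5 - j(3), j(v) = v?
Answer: -16528717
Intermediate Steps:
K(H) = H*(-5 + H)
N = -7 (N = -9 + (5 - 1*3) = -9 + (5 - 3) = -9 + 2 = -7)
u(M, l) = -35*l*(1 + M)*(-5 + 5*l*(1 + M)) (u(M, l) = ((0 + 5*(l*(1 + M)))*(-5 + (0 + 5*(l*(1 + M)))))*(-7) = ((0 + 5*l*(1 + M))*(-5 + (0 + 5*l*(1 + M))))*(-7) = ((5*l*(1 + M))*(-5 + 5*l*(1 + M)))*(-7) = (5*l*(1 + M)*(-5 + 5*l*(1 + M)))*(-7) = -35*l*(1 + M)*(-5 + 5*l*(1 + M)))
18583 + u(-15, -22) = 18583 - 175*(-22)*(1 - 15)*(-1 - 22*(1 - 15)) = 18583 - 175*(-22)*(-14)*(-1 - 22*(-14)) = 18583 - 175*(-22)*(-14)*(-1 + 308) = 18583 - 175*(-22)*(-14)*307 = 18583 - 16547300 = -16528717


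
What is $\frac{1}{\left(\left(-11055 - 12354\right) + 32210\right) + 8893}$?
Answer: $\frac{1}{17694} \approx 5.6516 \cdot 10^{-5}$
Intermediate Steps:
$\frac{1}{\left(\left(-11055 - 12354\right) + 32210\right) + 8893} = \frac{1}{\left(-23409 + 32210\right) + 8893} = \frac{1}{8801 + 8893} = \frac{1}{17694}$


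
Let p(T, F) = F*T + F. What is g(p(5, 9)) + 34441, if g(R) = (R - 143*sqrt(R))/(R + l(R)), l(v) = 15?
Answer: 792161/23 - 143*sqrt(6)/23 ≈ 34427.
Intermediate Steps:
p(T, F) = F + F*T
g(R) = (R - 143*sqrt(R))/(15 + R) (g(R) = (R - 143*sqrt(R))/(R + 15) = (R - 143*sqrt(R))/(15 + R))
g(p(5, 9)) + 34441 = (9*(1 + 5) - 143*3*sqrt(1 + 5))/(15 + 9*(1 + 5)) + 34441 = (9*6 - 143*3*sqrt(6))/(15 + 9*6) + 34441 = (54 - 429*sqrt(6))/(15 + 54) + 34441 = (54 - 429*sqrt(6))/69 + 34441 = (18/23 - 143*sqrt(6)/23) + 34441 = 792161/23 - 143*sqrt(6)/23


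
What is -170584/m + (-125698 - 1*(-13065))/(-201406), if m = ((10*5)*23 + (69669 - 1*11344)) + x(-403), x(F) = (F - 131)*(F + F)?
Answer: 20819900303/98664569874 ≈ 0.21102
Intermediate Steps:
x(F) = 2*F*(-131 + F) (x(F) = (-131 + F)*(2*F) = 2*F*(-131 + F))
m = 489879 (m = ((10*5)*23 + (69669 - 1*11344)) + 2*(-403)*(-131 - 403) = (50*23 + (69669 - 11344)) + 2*(-403)*(-534) = (1150 + 58325) + 430404 = 59475 + 430404 = 489879)
-170584/m + (-125698 - 1*(-13065))/(-201406) = -170584/489879 + (-125698 - 1*(-13065))/(-201406) = -170584*1/489879 + (-125698 + 13065)*(-1/201406) = -170584/489879 - 112633*(-1/201406) = -170584/489879 + 112633/201406 = 20819900303/98664569874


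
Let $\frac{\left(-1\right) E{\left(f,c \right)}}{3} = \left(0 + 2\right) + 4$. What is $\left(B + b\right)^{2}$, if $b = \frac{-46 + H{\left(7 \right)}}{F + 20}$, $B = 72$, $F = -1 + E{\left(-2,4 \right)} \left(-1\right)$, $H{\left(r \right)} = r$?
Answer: $\frac{6890625}{1369} \approx 5033.3$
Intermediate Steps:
$E{\left(f,c \right)} = -18$ ($E{\left(f,c \right)} = - 3 \left(\left(0 + 2\right) + 4\right) = - 3 \left(2 + 4\right) = \left(-3\right) 6 = -18$)
$F = 17$ ($F = -1 - -18 = -1 + 18 = 17$)
$b = - \frac{39}{37}$ ($b = \frac{-46 + 7}{17 + 20} = - \frac{39}{37} \approx -1.0541$)
$\left(B + b\right)^{2} = \left(72 - \frac{39}{37}\right)^{2} = \left(\frac{2625}{37}\right)^{2} = \frac{6890625}{1369}$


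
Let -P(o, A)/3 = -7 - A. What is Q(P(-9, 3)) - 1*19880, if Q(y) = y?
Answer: -19850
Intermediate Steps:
P(o, A) = 21 + 3*A (P(o, A) = -3*(-7 - A) = 21 + 3*A)
Q(P(-9, 3)) - 1*19880 = (21 + 3*3) - 1*19880 = (21 + 9) - 19880 = 30 - 19880 = -19850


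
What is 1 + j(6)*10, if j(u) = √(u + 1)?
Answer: 1 + 10*√7 ≈ 27.458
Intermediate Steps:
j(u) = √(1 + u)
1 + j(6)*10 = 1 + √(1 + 6)*10 = 1 + √7*10 = 1 + 10*√7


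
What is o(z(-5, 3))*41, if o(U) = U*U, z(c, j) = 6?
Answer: 1476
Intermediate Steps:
o(U) = U²
o(z(-5, 3))*41 = 6²*41 = 36*41 = 1476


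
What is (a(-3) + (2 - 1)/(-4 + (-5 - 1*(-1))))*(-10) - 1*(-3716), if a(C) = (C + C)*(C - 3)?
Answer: 13429/4 ≈ 3357.3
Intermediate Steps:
a(C) = 2*C*(-3 + C) (a(C) = (2*C)*(-3 + C) = 2*C*(-3 + C))
(a(-3) + (2 - 1)/(-4 + (-5 - 1*(-1))))*(-10) - 1*(-3716) = (2*(-3)*(-3 - 3) + (2 - 1)/(-4 + (-5 - 1*(-1))))*(-10) - 1*(-3716) = (2*(-3)*(-6) + 1/(-4 + (-5 + 1)))*(-10) + 3716 = (36 + 1/(-4 - 4))*(-10) + 3716 = (36 + 1/(-8))*(-10) + 3716 = (36 + 1*(-1/8))*(-10) + 3716 = (36 - 1/8)*(-10) + 3716 = (287/8)*(-10) + 3716 = -1435/4 + 3716 = 13429/4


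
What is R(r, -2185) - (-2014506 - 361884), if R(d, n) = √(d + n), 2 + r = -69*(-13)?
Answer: 2376390 + I*√1290 ≈ 2.3764e+6 + 35.917*I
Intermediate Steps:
r = 895 (r = -2 - 69*(-13) = -2 + 897 = 895)
R(r, -2185) - (-2014506 - 361884) = √(895 - 2185) - (-2014506 - 361884) = √(-1290) - 1*(-2376390) = I*√1290 + 2376390 = 2376390 + I*√1290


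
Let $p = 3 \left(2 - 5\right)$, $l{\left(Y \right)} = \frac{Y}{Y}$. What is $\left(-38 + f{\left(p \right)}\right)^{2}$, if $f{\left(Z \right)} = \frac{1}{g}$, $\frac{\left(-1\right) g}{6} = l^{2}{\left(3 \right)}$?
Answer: $\frac{52441}{36} \approx 1456.7$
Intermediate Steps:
$l{\left(Y \right)} = 1$
$p = -9$ ($p = 3 \left(2 - 5\right) = 3 \left(-3\right) = -9$)
$g = -6$ ($g = - 6 \cdot 1^{2} = \left(-6\right) 1 = -6$)
$f{\left(Z \right)} = - \frac{1}{6}$ ($f{\left(Z \right)} = \frac{1}{-6} = - \frac{1}{6}$)
$\left(-38 + f{\left(p \right)}\right)^{2} = \left(-38 - \frac{1}{6}\right)^{2} = \left(- \frac{229}{6}\right)^{2} = \frac{52441}{36}$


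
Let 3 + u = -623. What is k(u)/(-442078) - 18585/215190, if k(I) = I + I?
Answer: -88295575/1057008498 ≈ -0.083533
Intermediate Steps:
u = -626 (u = -3 - 623 = -626)
k(I) = 2*I
k(u)/(-442078) - 18585/215190 = (2*(-626))/(-442078) - 18585/215190 = -1252*(-1/442078) - 18585*1/215190 = 626/221039 - 413/4782 = -88295575/1057008498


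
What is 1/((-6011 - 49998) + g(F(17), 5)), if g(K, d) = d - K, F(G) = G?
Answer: -1/56021 ≈ -1.7850e-5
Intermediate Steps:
1/((-6011 - 49998) + g(F(17), 5)) = 1/((-6011 - 49998) + (5 - 1*17)) = 1/(-56009 + (5 - 17)) = 1/(-56009 - 12) = 1/(-56021) = -1/56021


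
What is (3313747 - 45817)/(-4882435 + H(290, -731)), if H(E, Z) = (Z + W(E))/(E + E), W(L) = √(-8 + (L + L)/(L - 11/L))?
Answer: -451340704557113230344600/674323569262264370448041 - 15163195200*I*√662873587/674323569262264370448041 ≈ -0.66932 - 5.7895e-10*I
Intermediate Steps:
W(L) = √(-8 + 2*L/(L - 11/L)) (W(L) = √(-8 + (2*L)/(L - 11/L)) = √(-8 + 2*L/(L - 11/L)))
H(E, Z) = (Z + √2*√((44 - 3*E²)/(-11 + E²)))/(2*E) (H(E, Z) = (Z + √2*√((44 - 3*E²)/(-11 + E²)))/(E + E) = (Z + √2*√((44 - 3*E²)/(-11 + E²)))/((2*E)) = (Z + √2*√((44 - 3*E²)/(-11 + E²)))*(1/(2*E)) = (Z + √2*√((44 - 3*E²)/(-11 + E²)))/(2*E))
(3313747 - 45817)/(-4882435 + H(290, -731)) = (3313747 - 45817)/(-4882435 + (½)*(-731 + √2*√((44 - 3*290²)/(-11 + 290²)))/290) = 3267930/(-4882435 + (½)*(1/290)*(-731 + √2*√((44 - 3*84100)/(-11 + 84100)))) = 3267930/(-4882435 + (½)*(1/290)*(-731 + √2*√((44 - 252300)/84089))) = 3267930/(-4882435 + (½)*(1/290)*(-731 + √2*√((1/84089)*(-252256)))) = 3267930/(-4882435 + (½)*(1/290)*(-731 + √2*√(-252256/84089))) = 3267930/(-4882435 + (½)*(1/290)*(-731 + √2*(4*I*√1325747174/84089))) = 3267930/(-4882435 + (½)*(1/290)*(-731 + 8*I*√662873587/84089)) = 3267930/(-4882435 + (-731/580 + 2*I*√662873587/12192905)) = 3267930/(-2831813031/580 + 2*I*√662873587/12192905)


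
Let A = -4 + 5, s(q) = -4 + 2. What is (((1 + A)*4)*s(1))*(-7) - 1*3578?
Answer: -3466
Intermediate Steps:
s(q) = -2
A = 1
(((1 + A)*4)*s(1))*(-7) - 1*3578 = (((1 + 1)*4)*(-2))*(-7) - 1*3578 = ((2*4)*(-2))*(-7) - 3578 = (8*(-2))*(-7) - 3578 = -16*(-7) - 3578 = 112 - 3578 = -3466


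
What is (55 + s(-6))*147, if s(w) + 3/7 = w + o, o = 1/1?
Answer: 7287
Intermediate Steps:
o = 1 (o = 1*1 = 1)
s(w) = 4/7 + w (s(w) = -3/7 + (w + 1) = -3/7 + (1 + w) = 4/7 + w)
(55 + s(-6))*147 = (55 + (4/7 - 6))*147 = (55 - 38/7)*147 = (347/7)*147 = 7287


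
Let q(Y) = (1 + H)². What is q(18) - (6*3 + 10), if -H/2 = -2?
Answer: -3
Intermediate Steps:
H = 4 (H = -2*(-2) = 4)
q(Y) = 25 (q(Y) = (1 + 4)² = 5² = 25)
q(18) - (6*3 + 10) = 25 - (6*3 + 10) = 25 - (18 + 10) = 25 - 1*28 = 25 - 28 = -3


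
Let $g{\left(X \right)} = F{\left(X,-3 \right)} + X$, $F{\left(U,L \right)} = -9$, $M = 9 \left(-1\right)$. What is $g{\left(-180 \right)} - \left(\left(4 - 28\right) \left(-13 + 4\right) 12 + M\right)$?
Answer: $-2772$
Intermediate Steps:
$M = -9$
$g{\left(X \right)} = -9 + X$
$g{\left(-180 \right)} - \left(\left(4 - 28\right) \left(-13 + 4\right) 12 + M\right) = \left(-9 - 180\right) - \left(\left(4 - 28\right) \left(-13 + 4\right) 12 - 9\right) = -189 - \left(\left(-24\right) \left(-9\right) 12 - 9\right) = -189 - \left(216 \cdot 12 - 9\right) = -189 - \left(2592 - 9\right) = -189 - 2583 = -2772$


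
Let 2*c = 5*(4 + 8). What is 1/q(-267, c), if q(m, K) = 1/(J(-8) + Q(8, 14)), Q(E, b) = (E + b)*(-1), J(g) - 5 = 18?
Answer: 1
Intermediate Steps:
J(g) = 23 (J(g) = 5 + 18 = 23)
c = 30 (c = (5*(4 + 8))/2 = (5*12)/2 = (½)*60 = 30)
Q(E, b) = -E - b
q(m, K) = 1 (q(m, K) = 1/(23 + (-1*8 - 1*14)) = 1/(23 + (-8 - 14)) = 1/(23 - 22) = 1/1 = 1)
1/q(-267, c) = 1/1 = 1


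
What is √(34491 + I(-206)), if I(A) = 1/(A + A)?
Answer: √1463659973/206 ≈ 185.72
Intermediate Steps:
I(A) = 1/(2*A)
√(34491 + I(-206)) = √(34491 + (½)/(-206)) = √(34491 + (½)*(-1/206)) = √(34491 - 1/412) = √(14210291/412) = √1463659973/206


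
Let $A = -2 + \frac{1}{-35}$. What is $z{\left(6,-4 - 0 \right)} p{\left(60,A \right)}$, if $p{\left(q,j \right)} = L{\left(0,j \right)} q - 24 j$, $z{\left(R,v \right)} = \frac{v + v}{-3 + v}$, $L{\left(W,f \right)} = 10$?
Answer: $\frac{181632}{245} \approx 741.36$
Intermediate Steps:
$z{\left(R,v \right)} = \frac{2 v}{-3 + v}$
$A = - \frac{71}{35}$ ($A = -2 - \frac{1}{35} = - \frac{71}{35} \approx -2.0286$)
$p{\left(q,j \right)} = - 24 j + 10 q$ ($p{\left(q,j \right)} = 10 q - 24 j = - 24 j + 10 q$)
$z{\left(6,-4 - 0 \right)} p{\left(60,A \right)} = \frac{2 \left(-4 - 0\right)}{-3 - 4} \left(\left(-24\right) \left(- \frac{71}{35}\right) + 10 \cdot 60\right) = \frac{2 \left(-4 + 0\right)}{-3 + \left(-4 + 0\right)} \left(\frac{1704}{35} + 600\right) = 2 \left(-4\right) \frac{1}{-3 - 4} \cdot \frac{22704}{35} = 2 \left(-4\right) \frac{1}{-7} \cdot \frac{22704}{35} = 2 \left(-4\right) \left(- \frac{1}{7}\right) \frac{22704}{35} = \frac{8}{7} \cdot \frac{22704}{35} = \frac{181632}{245}$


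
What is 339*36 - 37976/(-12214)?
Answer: 74548816/6107 ≈ 12207.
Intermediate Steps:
339*36 - 37976/(-12214) = 12204 - 37976*(-1/12214) = 12204 + 18988/6107 = 74548816/6107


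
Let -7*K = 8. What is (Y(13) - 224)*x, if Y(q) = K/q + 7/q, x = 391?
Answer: -7954113/91 ≈ -87408.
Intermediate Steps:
K = -8/7 (K = -⅐*8 = -8/7 ≈ -1.1429)
Y(q) = 41/(7*q) (Y(q) = -8/(7*q) + 7/q = 41/(7*q))
(Y(13) - 224)*x = ((41/7)/13 - 224)*391 = ((41/7)*(1/13) - 224)*391 = (41/91 - 224)*391 = -20343/91*391 = -7954113/91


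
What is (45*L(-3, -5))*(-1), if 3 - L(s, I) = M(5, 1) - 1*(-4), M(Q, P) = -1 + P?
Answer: 45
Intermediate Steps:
L(s, I) = -1 (L(s, I) = 3 - ((-1 + 1) - 1*(-4)) = 3 - (0 + 4) = 3 - 1*4 = 3 - 4 = -1)
(45*L(-3, -5))*(-1) = (45*(-1))*(-1) = -45*(-1) = 45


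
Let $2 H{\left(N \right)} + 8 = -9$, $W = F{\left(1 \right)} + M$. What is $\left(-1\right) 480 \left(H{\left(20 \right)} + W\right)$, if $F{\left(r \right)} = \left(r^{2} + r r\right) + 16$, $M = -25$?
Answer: $7440$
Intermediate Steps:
$F{\left(r \right)} = 16 + 2 r^{2}$ ($F{\left(r \right)} = \left(r^{2} + r^{2}\right) + 16 = 2 r^{2} + 16 = 16 + 2 r^{2}$)
$W = -7$ ($W = \left(16 + 2 \cdot 1^{2}\right) - 25 = \left(16 + 2 \cdot 1\right) - 25 = \left(16 + 2\right) - 25 = 18 - 25 = -7$)
$H{\left(N \right)} = - \frac{17}{2}$ ($H{\left(N \right)} = -4 + \frac{1}{2} \left(-9\right) = -4 - \frac{9}{2} = - \frac{17}{2}$)
$\left(-1\right) 480 \left(H{\left(20 \right)} + W\right) = \left(-1\right) 480 \left(- \frac{17}{2} - 7\right) = \left(-480\right) \left(- \frac{31}{2}\right) = 7440$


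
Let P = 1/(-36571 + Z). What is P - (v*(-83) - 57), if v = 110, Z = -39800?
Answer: 701620376/76371 ≈ 9187.0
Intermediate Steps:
P = -1/76371 (P = 1/(-36571 - 39800) = 1/(-76371) = -1/76371 ≈ -1.3094e-5)
P - (v*(-83) - 57) = -1/76371 - (110*(-83) - 57) = -1/76371 - (-9130 - 57) = -1/76371 - 1*(-9187) = -1/76371 + 9187 = 701620376/76371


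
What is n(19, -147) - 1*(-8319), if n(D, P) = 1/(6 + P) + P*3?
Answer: 1110797/141 ≈ 7878.0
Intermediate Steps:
n(D, P) = 1/(6 + P) + 3*P
n(19, -147) - 1*(-8319) = (1 + 3*(-147)² + 18*(-147))/(6 - 147) - 1*(-8319) = (1 + 3*21609 - 2646)/(-141) + 8319 = -(1 + 64827 - 2646)/141 + 8319 = -1/141*62182 + 8319 = -62182/141 + 8319 = 1110797/141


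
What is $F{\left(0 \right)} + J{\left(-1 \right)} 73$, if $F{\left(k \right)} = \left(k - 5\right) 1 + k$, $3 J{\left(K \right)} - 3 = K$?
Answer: $\frac{131}{3} \approx 43.667$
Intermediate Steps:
$J{\left(K \right)} = 1 + \frac{K}{3}$
$F{\left(k \right)} = -5 + 2 k$ ($F{\left(k \right)} = \left(k - 5\right) 1 + k = \left(-5 + k\right) 1 + k = \left(-5 + k\right) + k = -5 + 2 k$)
$F{\left(0 \right)} + J{\left(-1 \right)} 73 = \left(-5 + 2 \cdot 0\right) + \left(1 + \frac{1}{3} \left(-1\right)\right) 73 = \left(-5 + 0\right) + \left(1 - \frac{1}{3}\right) 73 = -5 + \frac{2}{3} \cdot 73 = -5 + \frac{146}{3} = \frac{131}{3}$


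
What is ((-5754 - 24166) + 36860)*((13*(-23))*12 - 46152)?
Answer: -345195600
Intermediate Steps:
((-5754 - 24166) + 36860)*((13*(-23))*12 - 46152) = (-29920 + 36860)*(-299*12 - 46152) = 6940*(-3588 - 46152) = 6940*(-49740) = -345195600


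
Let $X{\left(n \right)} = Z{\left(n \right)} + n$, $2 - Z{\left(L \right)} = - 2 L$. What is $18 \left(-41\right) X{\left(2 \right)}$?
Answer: $-5904$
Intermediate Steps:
$Z{\left(L \right)} = 2 + 2 L$ ($Z{\left(L \right)} = 2 - - 2 L = 2 + 2 L$)
$X{\left(n \right)} = 2 + 3 n$ ($X{\left(n \right)} = \left(2 + 2 n\right) + n = 2 + 3 n$)
$18 \left(-41\right) X{\left(2 \right)} = 18 \left(-41\right) \left(2 + 3 \cdot 2\right) = - 738 \left(2 + 6\right) = \left(-738\right) 8 = -5904$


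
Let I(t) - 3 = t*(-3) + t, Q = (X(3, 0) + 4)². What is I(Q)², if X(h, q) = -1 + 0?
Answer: 225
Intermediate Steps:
X(h, q) = -1
Q = 9 (Q = (-1 + 4)² = 3² = 9)
I(t) = 3 - 2*t (I(t) = 3 + (t*(-3) + t) = 3 + (-3*t + t) = 3 - 2*t)
I(Q)² = (3 - 2*9)² = (3 - 18)² = (-15)² = 225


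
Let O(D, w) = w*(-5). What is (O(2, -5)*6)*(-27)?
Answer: -4050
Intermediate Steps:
O(D, w) = -5*w
(O(2, -5)*6)*(-27) = (-5*(-5)*6)*(-27) = (25*6)*(-27) = 150*(-27) = -4050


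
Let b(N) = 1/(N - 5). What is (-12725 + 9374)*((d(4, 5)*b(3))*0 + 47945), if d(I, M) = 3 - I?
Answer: -160663695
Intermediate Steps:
b(N) = 1/(-5 + N)
(-12725 + 9374)*((d(4, 5)*b(3))*0 + 47945) = (-12725 + 9374)*(((3 - 1*4)/(-5 + 3))*0 + 47945) = -3351*(((3 - 4)/(-2))*0 + 47945) = -3351*(-1*(-½)*0 + 47945) = -3351*((½)*0 + 47945) = -3351*(0 + 47945) = -3351*47945 = -160663695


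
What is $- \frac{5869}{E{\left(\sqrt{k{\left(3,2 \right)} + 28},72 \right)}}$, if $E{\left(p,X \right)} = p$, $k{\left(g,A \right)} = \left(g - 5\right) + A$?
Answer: $- \frac{5869 \sqrt{7}}{14} \approx -1109.1$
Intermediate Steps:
$k{\left(g,A \right)} = -5 + A + g$ ($k{\left(g,A \right)} = \left(-5 + g\right) + A = -5 + A + g$)
$- \frac{5869}{E{\left(\sqrt{k{\left(3,2 \right)} + 28},72 \right)}} = - \frac{5869}{\sqrt{\left(-5 + 2 + 3\right) + 28}} = - \frac{5869}{\sqrt{0 + 28}} = - \frac{5869}{\sqrt{28}} = - \frac{5869}{2 \sqrt{7}} = - 5869 \frac{\sqrt{7}}{14} = - \frac{5869 \sqrt{7}}{14}$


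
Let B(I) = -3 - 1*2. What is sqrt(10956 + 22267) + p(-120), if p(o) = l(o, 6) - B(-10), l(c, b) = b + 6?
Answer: 17 + sqrt(33223) ≈ 199.27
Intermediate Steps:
B(I) = -5 (B(I) = -3 - 2 = -5)
l(c, b) = 6 + b
p(o) = 17 (p(o) = (6 + 6) - 1*(-5) = 12 + 5 = 17)
sqrt(10956 + 22267) + p(-120) = sqrt(10956 + 22267) + 17 = sqrt(33223) + 17 = 17 + sqrt(33223)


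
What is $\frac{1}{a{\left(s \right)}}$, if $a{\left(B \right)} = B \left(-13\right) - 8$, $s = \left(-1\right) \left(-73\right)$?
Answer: $- \frac{1}{957} \approx -0.0010449$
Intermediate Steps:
$s = 73$
$a{\left(B \right)} = -8 - 13 B$ ($a{\left(B \right)} = - 13 B - 8 = -8 - 13 B$)
$\frac{1}{a{\left(s \right)}} = \frac{1}{-8 - 949} = \frac{1}{-957} = - \frac{1}{957}$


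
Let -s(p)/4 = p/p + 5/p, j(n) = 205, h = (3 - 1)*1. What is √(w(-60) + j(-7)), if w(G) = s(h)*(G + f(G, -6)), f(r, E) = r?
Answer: √1885 ≈ 43.417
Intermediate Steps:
h = 2 (h = 2*1 = 2)
s(p) = -4 - 20/p (s(p) = -4*(p/p + 5/p) = -4*(1 + 5/p) = -4 - 20/p)
w(G) = -28*G (w(G) = (-4 - 20/2)*(G + G) = (-4 - 20*½)*(2*G) = (-4 - 10)*(2*G) = -28*G)
√(w(-60) + j(-7)) = √(-28*(-60) + 205) = √(1680 + 205) = √1885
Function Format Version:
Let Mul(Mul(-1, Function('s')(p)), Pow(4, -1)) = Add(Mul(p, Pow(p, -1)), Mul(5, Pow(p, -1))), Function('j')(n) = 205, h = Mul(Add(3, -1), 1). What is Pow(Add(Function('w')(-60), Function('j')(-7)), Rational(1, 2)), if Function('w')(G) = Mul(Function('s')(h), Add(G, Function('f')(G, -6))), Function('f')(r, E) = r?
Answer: Pow(1885, Rational(1, 2)) ≈ 43.417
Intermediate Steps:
h = 2 (h = Mul(2, 1) = 2)
Function('s')(p) = Add(-4, Mul(-20, Pow(p, -1))) (Function('s')(p) = Mul(-4, Add(Mul(p, Pow(p, -1)), Mul(5, Pow(p, -1)))) = Mul(-4, Add(1, Mul(5, Pow(p, -1)))) = Add(-4, Mul(-20, Pow(p, -1))))
Function('w')(G) = Mul(-28, G) (Function('w')(G) = Mul(Add(-4, Mul(-20, Pow(2, -1))), Add(G, G)) = Mul(Add(-4, Mul(-20, Rational(1, 2))), Mul(2, G)) = Mul(Add(-4, -10), Mul(2, G)) = Mul(-14, Mul(2, G)) = Mul(-28, G))
Pow(Add(Function('w')(-60), Function('j')(-7)), Rational(1, 2)) = Pow(Add(Mul(-28, -60), 205), Rational(1, 2)) = Pow(Add(1680, 205), Rational(1, 2)) = Pow(1885, Rational(1, 2))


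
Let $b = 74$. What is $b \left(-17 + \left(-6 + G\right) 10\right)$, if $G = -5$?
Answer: $-9398$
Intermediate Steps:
$b \left(-17 + \left(-6 + G\right) 10\right) = 74 \left(-17 + \left(-6 - 5\right) 10\right) = 74 \left(-17 - 110\right) = 74 \left(-127\right) = -9398$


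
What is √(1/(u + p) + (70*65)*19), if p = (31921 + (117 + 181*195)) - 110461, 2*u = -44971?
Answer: 2*√372178607929899/131227 ≈ 294.02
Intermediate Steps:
u = -44971/2 (u = (½)*(-44971) = -44971/2 ≈ -22486.)
p = -43128 (p = (31921 + (117 + 35295)) - 110461 = (31921 + 35412) - 110461 = 67333 - 110461 = -43128)
√(1/(u + p) + (70*65)*19) = √(1/(-44971/2 - 43128) + (70*65)*19) = √(1/(-131227/2) + 4550*19) = √(-2/131227 + 86450) = √(11344574148/131227) = 2*√372178607929899/131227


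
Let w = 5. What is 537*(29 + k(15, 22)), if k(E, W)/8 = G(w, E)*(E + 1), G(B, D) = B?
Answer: 359253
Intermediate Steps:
k(E, W) = 40 + 40*E (k(E, W) = 8*(5*(E + 1)) = 8*(5*(1 + E)) = 8*(5 + 5*E) = 40 + 40*E)
537*(29 + k(15, 22)) = 537*(29 + (40 + 40*15)) = 537*(29 + (40 + 600)) = 537*(29 + 640) = 537*669 = 359253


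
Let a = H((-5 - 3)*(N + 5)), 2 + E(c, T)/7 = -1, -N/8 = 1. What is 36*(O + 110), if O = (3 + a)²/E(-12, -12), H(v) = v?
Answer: 18972/7 ≈ 2710.3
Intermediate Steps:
N = -8 (N = -8*1 = -8)
E(c, T) = -21 (E(c, T) = -14 + 7*(-1) = -14 - 7 = -21)
a = 24 (a = (-5 - 3)*(-8 + 5) = -8*(-3) = 24)
O = -243/7 (O = (3 + 24)²/(-21) = 27²*(-1/21) = 729*(-1/21) = -243/7 ≈ -34.714)
36*(O + 110) = 36*(-243/7 + 110) = 36*(527/7) = 18972/7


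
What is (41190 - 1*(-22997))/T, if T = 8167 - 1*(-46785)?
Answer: 64187/54952 ≈ 1.1681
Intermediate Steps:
T = 54952 (T = 8167 + 46785 = 54952)
(41190 - 1*(-22997))/T = (41190 - 1*(-22997))/54952 = (41190 + 22997)*(1/54952) = 64187*(1/54952) = 64187/54952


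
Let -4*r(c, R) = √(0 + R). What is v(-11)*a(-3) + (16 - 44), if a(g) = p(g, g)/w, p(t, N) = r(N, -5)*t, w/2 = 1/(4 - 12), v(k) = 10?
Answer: -28 - 30*I*√5 ≈ -28.0 - 67.082*I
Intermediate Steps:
w = -¼ (w = 2/(4 - 12) = 2/(-8) = 2*(-⅛) = -¼ ≈ -0.25000)
r(c, R) = -√R/4 (r(c, R) = -√(0 + R)/4 = -√R/4)
p(t, N) = -I*t*√5/4 (p(t, N) = (-I*√5/4)*t = -I*t*√5/4)
a(g) = I*g*√5 (a(g) = (-I*g*√5/4)/(-¼) = -I*g*√5/4*(-4) = I*g*√5)
v(-11)*a(-3) + (16 - 44) = 10*(I*(-3)*√5) + (16 - 44) = 10*(-3*I*√5) - 28 = -30*I*√5 - 28 = -28 - 30*I*√5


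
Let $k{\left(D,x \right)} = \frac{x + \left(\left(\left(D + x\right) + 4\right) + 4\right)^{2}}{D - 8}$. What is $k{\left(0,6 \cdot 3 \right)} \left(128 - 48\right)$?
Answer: $-6940$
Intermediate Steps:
$k{\left(D,x \right)} = \frac{x + \left(8 + D + x\right)^{2}}{-8 + D}$ ($k{\left(D,x \right)} = \frac{x + \left(\left(4 + D + x\right) + 4\right)^{2}}{-8 + D} = \frac{x + \left(8 + D + x\right)^{2}}{-8 + D}$)
$k{\left(0,6 \cdot 3 \right)} \left(128 - 48\right) = \frac{6 \cdot 3 + \left(8 + 0 + 6 \cdot 3\right)^{2}}{-8 + 0} \left(128 - 48\right) = \frac{18 + \left(8 + 0 + 18\right)^{2}}{-8} \cdot 80 = - \frac{18 + 26^{2}}{8} \cdot 80 = - \frac{18 + 676}{8} \cdot 80 = \left(- \frac{1}{8}\right) 694 \cdot 80 = \left(- \frac{347}{4}\right) 80 = -6940$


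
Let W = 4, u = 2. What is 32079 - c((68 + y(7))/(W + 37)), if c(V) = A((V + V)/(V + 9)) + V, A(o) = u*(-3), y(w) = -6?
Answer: 1315423/41 ≈ 32084.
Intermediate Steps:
A(o) = -6 (A(o) = 2*(-3) = -6)
c(V) = -6 + V
32079 - c((68 + y(7))/(W + 37)) = 32079 - (-6 + (68 - 6)/(4 + 37)) = 32079 - (-6 + 62/41) = 32079 - 1*(-184/41) = 32079 + 184/41 = 1315423/41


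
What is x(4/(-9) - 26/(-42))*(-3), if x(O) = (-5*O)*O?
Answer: 605/1323 ≈ 0.45729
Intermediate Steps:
x(O) = -5*O²
x(4/(-9) - 26/(-42))*(-3) = -5*(4/(-9) - 26/(-42))²*(-3) = -5*(4*(-⅑) - 26*(-1/42))²*(-3) = -5*(-4/9 + 13/21)²*(-3) = -5*(11/63)²*(-3) = -5*121/3969*(-3) = -605/3969*(-3) = 605/1323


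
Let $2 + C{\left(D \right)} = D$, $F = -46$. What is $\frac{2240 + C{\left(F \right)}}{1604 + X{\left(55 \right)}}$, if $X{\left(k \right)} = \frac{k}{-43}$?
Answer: $\frac{94256}{68917} \approx 1.3677$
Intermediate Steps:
$X{\left(k \right)} = - \frac{k}{43}$ ($X{\left(k \right)} = k \left(- \frac{1}{43}\right) = - \frac{k}{43}$)
$C{\left(D \right)} = -2 + D$
$\frac{2240 + C{\left(F \right)}}{1604 + X{\left(55 \right)}} = \frac{2240 - 48}{1604 - \frac{55}{43}} = \frac{2192}{\frac{68917}{43}} = 2192 \cdot \frac{43}{68917} = \frac{94256}{68917}$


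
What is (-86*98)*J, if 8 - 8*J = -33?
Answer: -86387/2 ≈ -43194.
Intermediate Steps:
J = 41/8 (J = 1 - ⅛*(-33) = 1 + 33/8 = 41/8 ≈ 5.1250)
(-86*98)*J = -86*98*(41/8) = -8428*41/8 = -86387/2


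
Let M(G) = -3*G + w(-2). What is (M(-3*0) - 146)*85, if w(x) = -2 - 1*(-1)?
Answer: -12495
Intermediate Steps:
w(x) = -1 (w(x) = -2 + 1 = -1)
M(G) = -1 - 3*G (M(G) = -3*G - 1 = -1 - 3*G)
(M(-3*0) - 146)*85 = ((-1 - (-9)*0) - 146)*85 = ((-1 - 3*0) - 146)*85 = ((-1 + 0) - 146)*85 = (-1 - 146)*85 = -147*85 = -12495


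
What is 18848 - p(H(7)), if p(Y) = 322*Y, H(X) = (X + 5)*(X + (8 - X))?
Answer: -12064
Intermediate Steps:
H(X) = 40 + 8*X (H(X) = (5 + X)*8 = 40 + 8*X)
18848 - p(H(7)) = 18848 - 322*(40 + 8*7) = 18848 - 322*(40 + 56) = 18848 - 322*96 = 18848 - 1*30912 = 18848 - 30912 = -12064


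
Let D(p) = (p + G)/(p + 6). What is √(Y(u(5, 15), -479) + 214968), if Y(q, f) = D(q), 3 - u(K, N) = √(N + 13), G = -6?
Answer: √(1934709 - 429938*√7)/√(9 - 2*√7) ≈ 463.64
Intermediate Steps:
u(K, N) = 3 - √(13 + N) (u(K, N) = 3 - √(N + 13) = 3 - √(13 + N))
D(p) = (-6 + p)/(6 + p) (D(p) = (p - 6)/(p + 6) = (-6 + p)/(6 + p))
Y(q, f) = (-6 + q)/(6 + q)
√(Y(u(5, 15), -479) + 214968) = √((-6 + (3 - √(13 + 15)))/(6 + (3 - √(13 + 15))) + 214968) = √((-6 + (3 - √28))/(6 + (3 - √28)) + 214968) = √((-6 + (3 - 2*√7))/(6 + (3 - 2*√7)) + 214968) = √((-3 - 2*√7)/(9 - 2*√7) + 214968) = √(214968 + (-3 - 2*√7)/(9 - 2*√7))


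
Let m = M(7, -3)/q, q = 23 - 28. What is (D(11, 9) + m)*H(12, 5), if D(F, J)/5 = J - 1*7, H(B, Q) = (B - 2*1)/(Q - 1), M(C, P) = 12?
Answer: 19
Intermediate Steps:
H(B, Q) = (-2 + B)/(-1 + Q) (H(B, Q) = (B - 2)/(-1 + Q) = (-2 + B)/(-1 + Q))
q = -5
m = -12/5 (m = 12/(-5) = 12*(-⅕) = -12/5 ≈ -2.4000)
D(F, J) = -35 + 5*J (D(F, J) = 5*(J - 1*7) = 5*(J - 7) = 5*(-7 + J) = -35 + 5*J)
(D(11, 9) + m)*H(12, 5) = ((-35 + 5*9) - 12/5)*((-2 + 12)/(-1 + 5)) = ((-35 + 45) - 12/5)*(10/4) = (10 - 12/5)*((¼)*10) = (38/5)*(5/2) = 19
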